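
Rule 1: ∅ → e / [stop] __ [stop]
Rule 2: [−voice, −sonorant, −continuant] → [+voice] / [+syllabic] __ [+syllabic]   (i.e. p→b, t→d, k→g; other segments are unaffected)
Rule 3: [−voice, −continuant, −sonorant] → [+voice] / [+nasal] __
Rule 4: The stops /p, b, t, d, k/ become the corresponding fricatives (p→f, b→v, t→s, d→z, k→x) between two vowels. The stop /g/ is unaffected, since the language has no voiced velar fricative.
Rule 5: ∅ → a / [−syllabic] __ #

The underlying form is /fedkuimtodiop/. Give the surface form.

fezeguimdoziopa

Rule 1 (stop-cluster e-epenthesis): /d/ and /k/ form a stop–stop cluster, so [e] is inserted between them. /fedkuimtodiop/ → fedekuimtodiop.
Rule 2 (intervocalic voicing): /k/ is a voiceless stop between vowels /e/ and /u/, so it voices to [g]. /fedekuimtodiop/ → fedeguimtodiop.
Rule 3 (post-nasal voicing): /t/ is a voiceless stop immediately after the nasal /m/, so it voices to [d]. /fedeguimtodiop/ → fedeguimdodiop.
Rule 4 (intervocalic spirantization): /d/ is a stop between vowels /e/ and /e/, so it spirantizes to the fricative [z]. /d/ is a stop between vowels /o/ and /i/, so it spirantizes to the fricative [z]. /fedeguimdodiop/ → fezeguimdoziop.
Rule 5 (final a-epenthesis): the form ends in the consonant /p/, so [a] is inserted word-finally. /fezeguimdoziop/ → fezeguimdoziopa.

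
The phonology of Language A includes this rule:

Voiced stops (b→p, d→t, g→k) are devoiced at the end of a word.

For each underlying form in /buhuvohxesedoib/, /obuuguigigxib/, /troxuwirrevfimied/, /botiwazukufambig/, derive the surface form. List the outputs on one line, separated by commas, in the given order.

buhuvohxesedoip, obuuguigigxip, troxuwirrevfimiet, botiwazukufambik

/buhuvohxesedoib/: /b/ is a voiced stop in word-final position, so it devoices to [p]. → [buhuvohxesedoip].
/obuuguigigxib/: /b/ is a voiced stop in word-final position, so it devoices to [p]. → [obuuguigigxip].
/troxuwirrevfimied/: /d/ is a voiced stop in word-final position, so it devoices to [t]. → [troxuwirrevfimiet].
/botiwazukufambig/: /g/ is a voiced stop in word-final position, so it devoices to [k]. → [botiwazukufambik].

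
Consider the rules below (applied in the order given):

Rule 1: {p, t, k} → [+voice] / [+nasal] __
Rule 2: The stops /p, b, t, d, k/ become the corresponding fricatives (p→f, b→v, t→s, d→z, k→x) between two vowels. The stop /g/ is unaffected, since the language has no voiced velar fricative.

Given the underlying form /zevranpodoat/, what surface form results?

zevranbozoat

Rule 1 (post-nasal voicing): /p/ is a voiceless stop immediately after the nasal /n/, so it voices to [b]. /zevranpodoat/ → zevranbodoat.
Rule 2 (intervocalic spirantization): /d/ is a stop between vowels /o/ and /o/, so it spirantizes to the fricative [z]. /zevranbodoat/ → zevranbozoat.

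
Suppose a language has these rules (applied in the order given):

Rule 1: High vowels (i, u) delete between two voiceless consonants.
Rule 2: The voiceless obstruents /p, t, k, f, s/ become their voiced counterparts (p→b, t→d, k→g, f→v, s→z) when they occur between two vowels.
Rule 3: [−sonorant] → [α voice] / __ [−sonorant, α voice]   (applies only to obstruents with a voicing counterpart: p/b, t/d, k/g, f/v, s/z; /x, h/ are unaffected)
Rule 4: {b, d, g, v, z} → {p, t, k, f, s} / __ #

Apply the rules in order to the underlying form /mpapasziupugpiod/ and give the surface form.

Rule 1 (high vowel syncope): no segment meets the environment; /mpapasziupugpiod/ is unchanged.
Rule 2 (intervocalic voicing): /p/ is a voiceless obstruent between vowels /a/ and /a/, so it voices to [b]. /p/ is a voiceless obstruent between vowels /u/ and /u/, so it voices to [b]. /mpapasziupugpiod/ → mpabasziubugpiod.
Rule 3 (regressive voicing assimilation): /s/ precedes the voiced obstruent /z/, so it voices to [z] by assimilation. /g/ precedes the voiceless obstruent /p/, so it devoices to [k] by assimilation. /mpabasziubugpiod/ → mpabazziubukpiod.
Rule 4 (final devoicing): /d/ is a voiced obstruent in word-final position, so it devoices to [t]. /mpabazziubukpiod/ → mpabazziubukpiot.

mpabazziubukpiot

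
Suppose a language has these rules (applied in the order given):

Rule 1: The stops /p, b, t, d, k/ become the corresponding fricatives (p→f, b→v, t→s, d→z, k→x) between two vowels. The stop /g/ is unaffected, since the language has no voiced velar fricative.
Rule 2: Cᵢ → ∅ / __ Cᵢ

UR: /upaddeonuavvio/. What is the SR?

Rule 1 (intervocalic spirantization): /p/ is a stop between vowels /u/ and /a/, so it spirantizes to the fricative [f]. /upaddeonuavvio/ → ufaddeonuavvio.
Rule 2 (degemination): /dd/ is a geminate; the first /d/ deletes. /vv/ is a geminate; the first /v/ deletes. /ufaddeonuavvio/ → ufadeonuavio.

ufadeonuavio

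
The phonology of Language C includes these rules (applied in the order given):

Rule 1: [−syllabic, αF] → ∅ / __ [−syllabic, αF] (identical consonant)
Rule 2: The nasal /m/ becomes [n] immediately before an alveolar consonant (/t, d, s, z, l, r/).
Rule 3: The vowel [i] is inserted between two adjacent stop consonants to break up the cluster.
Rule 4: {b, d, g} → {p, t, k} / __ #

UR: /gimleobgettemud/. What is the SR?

ginleobigetemut

Rule 1 (degemination): /tt/ is a geminate; the first /t/ deletes. /gimleobgettemud/ → gimleobgetemud.
Rule 2 (nasal place assimilation): /m/ precedes the alveolar consonant /l/, so it assimilates in place to [n]. /gimleobgetemud/ → ginleobgetemud.
Rule 3 (stop-cluster i-epenthesis): /b/ and /g/ form a stop–stop cluster, so [i] is inserted between them. /ginleobgetemud/ → ginleobigetemud.
Rule 4 (final devoicing): /d/ is a voiced stop in word-final position, so it devoices to [t]. /ginleobigetemud/ → ginleobigetemut.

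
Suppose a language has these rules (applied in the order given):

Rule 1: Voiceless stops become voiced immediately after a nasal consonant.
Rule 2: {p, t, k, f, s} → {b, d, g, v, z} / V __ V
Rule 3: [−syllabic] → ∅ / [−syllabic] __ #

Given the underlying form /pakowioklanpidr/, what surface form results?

pagowioklanbid

Rule 1 (post-nasal voicing): /p/ is a voiceless stop immediately after the nasal /n/, so it voices to [b]. /pakowioklanpidr/ → pakowioklanbidr.
Rule 2 (intervocalic voicing): /k/ is a voiceless obstruent between vowels /a/ and /o/, so it voices to [g]. /pakowioklanbidr/ → pagowioklanbidr.
Rule 3 (final cluster simplification): /r/ is the second consonant of a word-final cluster /dr/, so it deletes. /pagowioklanbidr/ → pagowioklanbid.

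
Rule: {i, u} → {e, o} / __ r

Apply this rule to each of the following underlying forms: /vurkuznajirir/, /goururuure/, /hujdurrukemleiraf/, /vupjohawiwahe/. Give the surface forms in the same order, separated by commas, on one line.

/vurkuznajirir/: /u/ is a high vowel immediately before /r/, so it lowers to [o]. /i/ is a high vowel immediately before /r/, so it lowers to [e]. /i/ is a high vowel immediately before /r/, so it lowers to [e]. → [vorkuznajerer].
/goururuure/: /u/ is a high vowel immediately before /r/, so it lowers to [o]. /u/ is a high vowel immediately before /r/, so it lowers to [o]. /u/ is a high vowel immediately before /r/, so it lowers to [o]. → [goororuore].
/hujdurrukemleiraf/: /u/ is a high vowel immediately before /r/, so it lowers to [o]. /i/ is a high vowel immediately before /r/, so it lowers to [e]. → [hujdorrukemleeraf].
/vupjohawiwahe/: the rule's environment is not met; surfaces unchanged as [vupjohawiwahe].

vorkuznajerer, goororuore, hujdorrukemleeraf, vupjohawiwahe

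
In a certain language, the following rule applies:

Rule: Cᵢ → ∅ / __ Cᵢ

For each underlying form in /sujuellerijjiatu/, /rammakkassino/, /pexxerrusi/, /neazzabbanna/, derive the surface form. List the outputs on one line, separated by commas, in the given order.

/sujuellerijjiatu/: /ll/ is a geminate; the first /l/ deletes. /jj/ is a geminate; the first /j/ deletes. → [sujuelerijiatu].
/rammakkassino/: /mm/ is a geminate; the first /m/ deletes. /kk/ is a geminate; the first /k/ deletes. /ss/ is a geminate; the first /s/ deletes. → [ramakasino].
/pexxerrusi/: /xx/ is a geminate; the first /x/ deletes. /rr/ is a geminate; the first /r/ deletes. → [pexerusi].
/neazzabbanna/: /zz/ is a geminate; the first /z/ deletes. /bb/ is a geminate; the first /b/ deletes. /nn/ is a geminate; the first /n/ deletes. → [neazabana].

sujuelerijiatu, ramakasino, pexerusi, neazabana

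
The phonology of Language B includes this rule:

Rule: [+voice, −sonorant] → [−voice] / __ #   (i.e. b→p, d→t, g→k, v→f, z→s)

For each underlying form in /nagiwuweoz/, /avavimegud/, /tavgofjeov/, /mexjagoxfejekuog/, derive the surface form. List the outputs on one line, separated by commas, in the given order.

nagiwuweos, avavimegut, tavgofjeof, mexjagoxfejekuok

/nagiwuweoz/: /z/ is a voiced obstruent in word-final position, so it devoices to [s]. → [nagiwuweos].
/avavimegud/: /d/ is a voiced obstruent in word-final position, so it devoices to [t]. → [avavimegut].
/tavgofjeov/: /v/ is a voiced obstruent in word-final position, so it devoices to [f]. → [tavgofjeof].
/mexjagoxfejekuog/: /g/ is a voiced obstruent in word-final position, so it devoices to [k]. → [mexjagoxfejekuok].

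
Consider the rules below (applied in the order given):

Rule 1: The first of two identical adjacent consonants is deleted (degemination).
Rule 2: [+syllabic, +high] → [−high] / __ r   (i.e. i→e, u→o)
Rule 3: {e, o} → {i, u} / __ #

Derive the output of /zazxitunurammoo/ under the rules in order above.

zazxitunoramou

Rule 1 (degemination): /mm/ is a geminate; the first /m/ deletes. /zazxitunurammoo/ → zazxitunuramoo.
Rule 2 (pre-rhotic lowering): /u/ is a high vowel immediately before /r/, so it lowers to [o]. /zazxitunuramoo/ → zazxitunoramoo.
Rule 3 (final vowel raising): /o/ is a mid vowel in word-final position, so it raises to [u]. /zazxitunoramoo/ → zazxitunoramou.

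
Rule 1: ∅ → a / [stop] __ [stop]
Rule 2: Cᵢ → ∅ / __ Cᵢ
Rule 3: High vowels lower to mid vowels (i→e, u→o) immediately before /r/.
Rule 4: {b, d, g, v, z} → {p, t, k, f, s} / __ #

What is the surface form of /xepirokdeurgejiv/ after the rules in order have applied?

Rule 1 (stop-cluster a-epenthesis): /k/ and /d/ form a stop–stop cluster, so [a] is inserted between them. /xepirokdeurgejiv/ → xepirokadeurgejiv.
Rule 2 (degemination): no segment meets the environment; /xepirokadeurgejiv/ is unchanged.
Rule 3 (pre-rhotic lowering): /i/ is a high vowel immediately before /r/, so it lowers to [e]. /u/ is a high vowel immediately before /r/, so it lowers to [o]. /xepirokadeurgejiv/ → xeperokadeorgejiv.
Rule 4 (final devoicing): /v/ is a voiced obstruent in word-final position, so it devoices to [f]. /xeperokadeorgejiv/ → xeperokadeorgejif.

xeperokadeorgejif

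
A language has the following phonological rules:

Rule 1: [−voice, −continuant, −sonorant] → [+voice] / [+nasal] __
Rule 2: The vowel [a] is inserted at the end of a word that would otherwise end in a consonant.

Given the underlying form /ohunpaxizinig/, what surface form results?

ohunbaxiziniga

Rule 1 (post-nasal voicing): /p/ is a voiceless stop immediately after the nasal /n/, so it voices to [b]. /ohunpaxizinig/ → ohunbaxizinig.
Rule 2 (final a-epenthesis): the form ends in the consonant /g/, so [a] is inserted word-finally. /ohunbaxizinig/ → ohunbaxiziniga.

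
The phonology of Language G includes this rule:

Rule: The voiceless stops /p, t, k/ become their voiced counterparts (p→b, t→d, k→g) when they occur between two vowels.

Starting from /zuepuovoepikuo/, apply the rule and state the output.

/p/ is a voiceless stop between vowels /e/ and /u/, so it voices to [b].
/p/ is a voiceless stop between vowels /e/ and /i/, so it voices to [b].
/k/ is a voiceless stop between vowels /i/ and /u/, so it voices to [g].
Surface form: [zuebuovoebiguo].

zuebuovoebiguo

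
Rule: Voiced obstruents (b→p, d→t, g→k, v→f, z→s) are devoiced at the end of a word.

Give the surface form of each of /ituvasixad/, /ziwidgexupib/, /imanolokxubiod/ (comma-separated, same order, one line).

/ituvasixad/: /d/ is a voiced obstruent in word-final position, so it devoices to [t]. → [ituvasixat].
/ziwidgexupib/: /b/ is a voiced obstruent in word-final position, so it devoices to [p]. → [ziwidgexupip].
/imanolokxubiod/: /d/ is a voiced obstruent in word-final position, so it devoices to [t]. → [imanolokxubiot].

ituvasixat, ziwidgexupip, imanolokxubiot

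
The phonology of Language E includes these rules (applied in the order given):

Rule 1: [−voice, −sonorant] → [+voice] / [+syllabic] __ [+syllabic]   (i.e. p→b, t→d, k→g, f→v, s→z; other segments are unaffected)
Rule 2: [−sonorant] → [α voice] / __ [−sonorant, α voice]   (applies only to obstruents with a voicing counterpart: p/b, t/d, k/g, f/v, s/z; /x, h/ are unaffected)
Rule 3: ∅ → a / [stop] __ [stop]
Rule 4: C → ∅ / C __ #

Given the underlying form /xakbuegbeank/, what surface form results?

Rule 1 (intervocalic voicing): no segment meets the environment; /xakbuegbeank/ is unchanged.
Rule 2 (regressive voicing assimilation): /k/ precedes the voiced obstruent /b/, so it voices to [g] by assimilation. /xakbuegbeank/ → xagbuegbeank.
Rule 3 (stop-cluster a-epenthesis): /g/ and /b/ form a stop–stop cluster, so [a] is inserted between them. /g/ and /b/ form a stop–stop cluster, so [a] is inserted between them. /xagbuegbeank/ → xagabuegabeank.
Rule 4 (final cluster simplification): /k/ is the second consonant of a word-final cluster /nk/, so it deletes. /xagabuegabeank/ → xagabuegabean.

xagabuegabean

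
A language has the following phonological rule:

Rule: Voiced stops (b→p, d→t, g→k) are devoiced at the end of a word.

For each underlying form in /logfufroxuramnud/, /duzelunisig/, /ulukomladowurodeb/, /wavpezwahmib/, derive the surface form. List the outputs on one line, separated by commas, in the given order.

logfufroxuramnut, duzelunisik, ulukomladowurodep, wavpezwahmip

/logfufroxuramnud/: /d/ is a voiced stop in word-final position, so it devoices to [t]. → [logfufroxuramnut].
/duzelunisig/: /g/ is a voiced stop in word-final position, so it devoices to [k]. → [duzelunisik].
/ulukomladowurodeb/: /b/ is a voiced stop in word-final position, so it devoices to [p]. → [ulukomladowurodep].
/wavpezwahmib/: /b/ is a voiced stop in word-final position, so it devoices to [p]. → [wavpezwahmip].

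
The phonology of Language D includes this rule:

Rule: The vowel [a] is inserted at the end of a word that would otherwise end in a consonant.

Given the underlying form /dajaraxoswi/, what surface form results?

No segment of /dajaraxoswi/ meets the structural description of the rule, so the form surfaces unchanged.

dajaraxoswi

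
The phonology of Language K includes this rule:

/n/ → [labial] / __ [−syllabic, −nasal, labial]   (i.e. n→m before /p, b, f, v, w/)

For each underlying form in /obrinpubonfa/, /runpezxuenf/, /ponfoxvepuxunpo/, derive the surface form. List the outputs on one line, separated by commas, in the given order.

/obrinpubonfa/: /n/ precedes the labial consonant /p/, so it assimilates in place to [m]. /n/ precedes the labial consonant /f/, so it assimilates in place to [m]. → [obrimpubomfa].
/runpezxuenf/: /n/ precedes the labial consonant /p/, so it assimilates in place to [m]. /n/ precedes the labial consonant /f/, so it assimilates in place to [m]. → [rumpezxuemf].
/ponfoxvepuxunpo/: /n/ precedes the labial consonant /f/, so it assimilates in place to [m]. /n/ precedes the labial consonant /p/, so it assimilates in place to [m]. → [pomfoxvepuxumpo].

obrimpubomfa, rumpezxuemf, pomfoxvepuxumpo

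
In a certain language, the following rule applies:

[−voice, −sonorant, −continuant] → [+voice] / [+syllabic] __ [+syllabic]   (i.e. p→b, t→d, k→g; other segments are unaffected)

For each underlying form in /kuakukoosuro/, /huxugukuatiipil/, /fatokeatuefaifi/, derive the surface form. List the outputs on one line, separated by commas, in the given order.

/kuakukoosuro/: /k/ is a voiceless stop between vowels /a/ and /u/, so it voices to [g]. /k/ is a voiceless stop between vowels /u/ and /o/, so it voices to [g]. → [kuagugoosuro].
/huxugukuatiipil/: /k/ is a voiceless stop between vowels /u/ and /u/, so it voices to [g]. /t/ is a voiceless stop between vowels /a/ and /i/, so it voices to [d]. /p/ is a voiceless stop between vowels /i/ and /i/, so it voices to [b]. → [huxuguguadiibil].
/fatokeatuefaifi/: /t/ is a voiceless stop between vowels /a/ and /o/, so it voices to [d]. /k/ is a voiceless stop between vowels /o/ and /e/, so it voices to [g]. /t/ is a voiceless stop between vowels /a/ and /u/, so it voices to [d]. → [fadogeaduefaifi].

kuagugoosuro, huxuguguadiibil, fadogeaduefaifi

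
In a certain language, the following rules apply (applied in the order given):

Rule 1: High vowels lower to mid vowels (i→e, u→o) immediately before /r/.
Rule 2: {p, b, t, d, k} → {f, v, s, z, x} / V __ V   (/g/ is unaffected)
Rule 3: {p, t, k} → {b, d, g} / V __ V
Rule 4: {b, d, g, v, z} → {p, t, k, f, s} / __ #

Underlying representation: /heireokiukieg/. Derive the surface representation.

Rule 1 (pre-rhotic lowering): /i/ is a high vowel immediately before /r/, so it lowers to [e]. /heireokiukieg/ → heereokiukieg.
Rule 2 (intervocalic spirantization): /k/ is a stop between vowels /o/ and /i/, so it spirantizes to the fricative [x]. /k/ is a stop between vowels /u/ and /i/, so it spirantizes to the fricative [x]. /heereokiukieg/ → heereoxiuxieg.
Rule 3 (intervocalic voicing): no segment meets the environment; /heereoxiuxieg/ is unchanged.
Rule 4 (final devoicing): /g/ is a voiced obstruent in word-final position, so it devoices to [k]. /heereoxiuxieg/ → heereoxiuxiek.

heereoxiuxiek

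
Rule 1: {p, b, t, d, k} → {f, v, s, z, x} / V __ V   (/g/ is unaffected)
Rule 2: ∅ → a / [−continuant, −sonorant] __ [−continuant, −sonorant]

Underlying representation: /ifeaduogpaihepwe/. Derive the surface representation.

Rule 1 (intervocalic spirantization): /d/ is a stop between vowels /a/ and /u/, so it spirantizes to the fricative [z]. /ifeaduogpaihepwe/ → ifeazuogpaihepwe.
Rule 2 (stop-cluster a-epenthesis): /g/ and /p/ form a stop–stop cluster, so [a] is inserted between them. /ifeazuogpaihepwe/ → ifeazuogapaihepwe.

ifeazuogapaihepwe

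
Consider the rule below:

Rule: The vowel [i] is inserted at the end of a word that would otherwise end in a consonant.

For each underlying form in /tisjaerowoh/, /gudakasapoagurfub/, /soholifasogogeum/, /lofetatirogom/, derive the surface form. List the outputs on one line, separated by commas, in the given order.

/tisjaerowoh/: the form ends in the consonant /h/, so [i] is inserted word-finally. → [tisjaerowohi].
/gudakasapoagurfub/: the form ends in the consonant /b/, so [i] is inserted word-finally. → [gudakasapoagurfubi].
/soholifasogogeum/: the form ends in the consonant /m/, so [i] is inserted word-finally. → [soholifasogogeumi].
/lofetatirogom/: the form ends in the consonant /m/, so [i] is inserted word-finally. → [lofetatirogomi].

tisjaerowohi, gudakasapoagurfubi, soholifasogogeumi, lofetatirogomi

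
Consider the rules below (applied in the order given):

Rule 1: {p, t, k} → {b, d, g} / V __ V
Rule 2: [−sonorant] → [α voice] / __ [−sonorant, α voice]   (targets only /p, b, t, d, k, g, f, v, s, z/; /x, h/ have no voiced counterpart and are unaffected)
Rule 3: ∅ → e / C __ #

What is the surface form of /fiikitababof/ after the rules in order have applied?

fiigidababofe

Rule 1 (intervocalic voicing): /k/ is a voiceless stop between vowels /i/ and /i/, so it voices to [g]. /t/ is a voiceless stop between vowels /i/ and /a/, so it voices to [d]. /fiikitababof/ → fiigidababof.
Rule 2 (regressive voicing assimilation): no segment meets the environment; /fiigidababof/ is unchanged.
Rule 3 (final e-epenthesis): the form ends in the consonant /f/, so [e] is inserted word-finally. /fiigidababof/ → fiigidababofe.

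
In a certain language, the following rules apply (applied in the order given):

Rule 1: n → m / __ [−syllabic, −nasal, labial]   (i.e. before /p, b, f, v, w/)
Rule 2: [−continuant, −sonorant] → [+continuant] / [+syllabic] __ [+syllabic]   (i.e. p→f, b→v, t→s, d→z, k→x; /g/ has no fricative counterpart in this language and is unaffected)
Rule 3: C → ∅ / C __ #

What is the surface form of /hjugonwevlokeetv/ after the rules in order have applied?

Rule 1 (nasal place assimilation): /n/ precedes the labial consonant /w/, so it assimilates in place to [m]. /hjugonwevlokeetv/ → hjugomwevlokeetv.
Rule 2 (intervocalic spirantization): /k/ is a stop between vowels /o/ and /e/, so it spirantizes to the fricative [x]. /hjugomwevlokeetv/ → hjugomwevloxeetv.
Rule 3 (final cluster simplification): /v/ is the second consonant of a word-final cluster /tv/, so it deletes. /hjugomwevloxeetv/ → hjugomwevloxeet.

hjugomwevloxeet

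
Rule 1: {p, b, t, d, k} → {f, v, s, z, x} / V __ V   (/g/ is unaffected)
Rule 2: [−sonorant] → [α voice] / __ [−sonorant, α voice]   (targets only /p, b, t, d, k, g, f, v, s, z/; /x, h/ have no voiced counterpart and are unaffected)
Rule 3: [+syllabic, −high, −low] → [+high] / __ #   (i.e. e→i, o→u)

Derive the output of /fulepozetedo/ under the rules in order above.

Rule 1 (intervocalic spirantization): /p/ is a stop between vowels /e/ and /o/, so it spirantizes to the fricative [f]. /t/ is a stop between vowels /e/ and /e/, so it spirantizes to the fricative [s]. /d/ is a stop between vowels /e/ and /o/, so it spirantizes to the fricative [z]. /fulepozetedo/ → fulefozesezo.
Rule 2 (regressive voicing assimilation): no segment meets the environment; /fulefozesezo/ is unchanged.
Rule 3 (final vowel raising): /o/ is a mid vowel in word-final position, so it raises to [u]. /fulefozesezo/ → fulefozesezu.

fulefozesezu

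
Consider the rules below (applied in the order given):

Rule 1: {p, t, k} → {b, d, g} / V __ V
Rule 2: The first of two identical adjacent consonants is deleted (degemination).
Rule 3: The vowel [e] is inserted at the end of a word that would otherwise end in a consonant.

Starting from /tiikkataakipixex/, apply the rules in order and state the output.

Rule 1 (intervocalic voicing): /t/ is a voiceless stop between vowels /a/ and /a/, so it voices to [d]. /k/ is a voiceless stop between vowels /a/ and /i/, so it voices to [g]. /p/ is a voiceless stop between vowels /i/ and /i/, so it voices to [b]. /tiikkataakipixex/ → tiikkadaagibixex.
Rule 2 (degemination): /kk/ is a geminate; the first /k/ deletes. /tiikkadaagibixex/ → tiikadaagibixex.
Rule 3 (final e-epenthesis): the form ends in the consonant /x/, so [e] is inserted word-finally. /tiikadaagibixex/ → tiikadaagibixexe.

tiikadaagibixexe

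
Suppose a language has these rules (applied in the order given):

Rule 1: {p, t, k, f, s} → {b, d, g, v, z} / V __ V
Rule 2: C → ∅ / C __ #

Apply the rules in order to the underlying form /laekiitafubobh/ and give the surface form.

Rule 1 (intervocalic voicing): /k/ is a voiceless obstruent between vowels /e/ and /i/, so it voices to [g]. /t/ is a voiceless obstruent between vowels /i/ and /a/, so it voices to [d]. /f/ is a voiceless obstruent between vowels /a/ and /u/, so it voices to [v]. /laekiitafubobh/ → laegiidavubobh.
Rule 2 (final cluster simplification): /h/ is the second consonant of a word-final cluster /bh/, so it deletes. /laegiidavubobh/ → laegiidavubob.

laegiidavubob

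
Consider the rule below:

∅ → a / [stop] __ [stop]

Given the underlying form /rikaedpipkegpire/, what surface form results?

/d/ and /p/ form a stop–stop cluster, so [a] is inserted between them.
/p/ and /k/ form a stop–stop cluster, so [a] is inserted between them.
/g/ and /p/ form a stop–stop cluster, so [a] is inserted between them.
Surface form: [rikaedapipakegapire].

rikaedapipakegapire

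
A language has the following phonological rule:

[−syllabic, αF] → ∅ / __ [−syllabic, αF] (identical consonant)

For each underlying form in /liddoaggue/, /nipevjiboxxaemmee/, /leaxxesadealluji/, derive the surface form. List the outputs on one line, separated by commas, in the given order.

lidoague, nipevjiboxaemee, leaxesadealuji

/liddoaggue/: /dd/ is a geminate; the first /d/ deletes. /gg/ is a geminate; the first /g/ deletes. → [lidoague].
/nipevjiboxxaemmee/: /xx/ is a geminate; the first /x/ deletes. /mm/ is a geminate; the first /m/ deletes. → [nipevjiboxaemee].
/leaxxesadealluji/: /xx/ is a geminate; the first /x/ deletes. /ll/ is a geminate; the first /l/ deletes. → [leaxesadealuji].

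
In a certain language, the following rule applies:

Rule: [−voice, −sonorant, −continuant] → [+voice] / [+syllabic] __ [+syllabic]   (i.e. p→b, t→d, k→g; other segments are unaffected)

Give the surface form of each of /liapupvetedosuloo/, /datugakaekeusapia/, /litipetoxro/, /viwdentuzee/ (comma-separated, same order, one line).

/liapupvetedosuloo/: /p/ is a voiceless stop between vowels /a/ and /u/, so it voices to [b]. /t/ is a voiceless stop between vowels /e/ and /e/, so it voices to [d]. → [liabupvededosuloo].
/datugakaekeusapia/: /t/ is a voiceless stop between vowels /a/ and /u/, so it voices to [d]. /k/ is a voiceless stop between vowels /a/ and /a/, so it voices to [g]. /k/ is a voiceless stop between vowels /e/ and /e/, so it voices to [g]. /p/ is a voiceless stop between vowels /a/ and /i/, so it voices to [b]. → [dadugagaegeusabia].
/litipetoxro/: /t/ is a voiceless stop between vowels /i/ and /i/, so it voices to [d]. /p/ is a voiceless stop between vowels /i/ and /e/, so it voices to [b]. /t/ is a voiceless stop between vowels /e/ and /o/, so it voices to [d]. → [lidibedoxro].
/viwdentuzee/: the rule's environment is not met; surfaces unchanged as [viwdentuzee].

liabupvededosuloo, dadugagaegeusabia, lidibedoxro, viwdentuzee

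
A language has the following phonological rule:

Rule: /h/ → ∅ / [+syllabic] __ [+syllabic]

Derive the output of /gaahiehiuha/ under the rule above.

gaaieiua

/h/ occurs between vowels /a/ and /i/, so it deletes.
/h/ occurs between vowels /e/ and /i/, so it deletes.
/h/ occurs between vowels /u/ and /a/, so it deletes.
Surface form: [gaaieiua].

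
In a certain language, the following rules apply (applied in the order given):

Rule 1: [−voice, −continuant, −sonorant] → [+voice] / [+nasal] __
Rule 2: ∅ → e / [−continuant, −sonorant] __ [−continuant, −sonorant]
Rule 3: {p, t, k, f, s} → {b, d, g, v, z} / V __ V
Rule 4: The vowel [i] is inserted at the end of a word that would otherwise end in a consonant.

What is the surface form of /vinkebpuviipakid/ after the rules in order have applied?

Rule 1 (post-nasal voicing): /k/ is a voiceless stop immediately after the nasal /n/, so it voices to [g]. /vinkebpuviipakid/ → vingebpuviipakid.
Rule 2 (stop-cluster e-epenthesis): /b/ and /p/ form a stop–stop cluster, so [e] is inserted between them. /vingebpuviipakid/ → vingebepuviipakid.
Rule 3 (intervocalic voicing): /p/ is a voiceless obstruent between vowels /e/ and /u/, so it voices to [b]. /p/ is a voiceless obstruent between vowels /i/ and /a/, so it voices to [b]. /k/ is a voiceless obstruent between vowels /a/ and /i/, so it voices to [g]. /vingebepuviipakid/ → vingebebuviibagid.
Rule 4 (final i-epenthesis): the form ends in the consonant /d/, so [i] is inserted word-finally. /vingebebuviibagid/ → vingebebuviibagidi.

vingebebuviibagidi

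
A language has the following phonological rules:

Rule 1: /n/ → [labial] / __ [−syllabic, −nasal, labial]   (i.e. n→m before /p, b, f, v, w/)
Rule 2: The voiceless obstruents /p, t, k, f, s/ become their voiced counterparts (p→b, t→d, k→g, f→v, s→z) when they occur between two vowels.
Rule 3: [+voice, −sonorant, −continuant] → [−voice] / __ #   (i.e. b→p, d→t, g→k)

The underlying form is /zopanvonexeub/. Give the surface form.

zobamvonexeup

Rule 1 (nasal place assimilation): /n/ precedes the labial consonant /v/, so it assimilates in place to [m]. /zopanvonexeub/ → zopamvonexeub.
Rule 2 (intervocalic voicing): /p/ is a voiceless obstruent between vowels /o/ and /a/, so it voices to [b]. /zopamvonexeub/ → zobamvonexeub.
Rule 3 (final devoicing): /b/ is a voiced stop in word-final position, so it devoices to [p]. /zobamvonexeub/ → zobamvonexeup.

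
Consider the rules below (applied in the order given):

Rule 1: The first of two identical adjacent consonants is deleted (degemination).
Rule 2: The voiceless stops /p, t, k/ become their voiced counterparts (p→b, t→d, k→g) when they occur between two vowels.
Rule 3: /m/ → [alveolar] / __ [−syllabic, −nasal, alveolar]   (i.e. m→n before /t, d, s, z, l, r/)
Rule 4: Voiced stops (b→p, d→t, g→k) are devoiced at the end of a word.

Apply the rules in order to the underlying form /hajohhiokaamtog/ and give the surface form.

hajohiogaantok

Rule 1 (degemination): /hh/ is a geminate; the first /h/ deletes. /hajohhiokaamtog/ → hajohiokaamtog.
Rule 2 (intervocalic voicing): /k/ is a voiceless stop between vowels /o/ and /a/, so it voices to [g]. /hajohiokaamtog/ → hajohiogaamtog.
Rule 3 (nasal place assimilation): /m/ precedes the alveolar consonant /t/, so it assimilates in place to [n]. /hajohiogaamtog/ → hajohiogaantog.
Rule 4 (final devoicing): /g/ is a voiced stop in word-final position, so it devoices to [k]. /hajohiogaantog/ → hajohiogaantok.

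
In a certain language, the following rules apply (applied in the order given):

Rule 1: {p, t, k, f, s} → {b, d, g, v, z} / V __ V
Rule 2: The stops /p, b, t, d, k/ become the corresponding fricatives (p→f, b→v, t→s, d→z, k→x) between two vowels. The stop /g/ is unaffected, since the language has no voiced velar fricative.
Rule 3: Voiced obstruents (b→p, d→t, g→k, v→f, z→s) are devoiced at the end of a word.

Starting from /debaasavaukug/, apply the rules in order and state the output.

Rule 1 (intervocalic voicing): /s/ is a voiceless obstruent between vowels /a/ and /a/, so it voices to [z]. /k/ is a voiceless obstruent between vowels /u/ and /u/, so it voices to [g]. /debaasavaukug/ → debaazavaugug.
Rule 2 (intervocalic spirantization): /b/ is a stop between vowels /e/ and /a/, so it spirantizes to the fricative [v]. /debaazavaugug/ → devaazavaugug.
Rule 3 (final devoicing): /g/ is a voiced obstruent in word-final position, so it devoices to [k]. /devaazavaugug/ → devaazavauguk.

devaazavauguk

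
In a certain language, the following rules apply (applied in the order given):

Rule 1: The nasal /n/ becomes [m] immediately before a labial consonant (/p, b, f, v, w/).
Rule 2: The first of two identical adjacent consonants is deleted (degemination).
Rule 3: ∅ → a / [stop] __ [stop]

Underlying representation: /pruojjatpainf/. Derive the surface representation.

pruojatapaimf

Rule 1 (nasal place assimilation): /n/ precedes the labial consonant /f/, so it assimilates in place to [m]. /pruojjatpainf/ → pruojjatpaimf.
Rule 2 (degemination): /jj/ is a geminate; the first /j/ deletes. /pruojjatpaimf/ → pruojatpaimf.
Rule 3 (stop-cluster a-epenthesis): /t/ and /p/ form a stop–stop cluster, so [a] is inserted between them. /pruojatpaimf/ → pruojatapaimf.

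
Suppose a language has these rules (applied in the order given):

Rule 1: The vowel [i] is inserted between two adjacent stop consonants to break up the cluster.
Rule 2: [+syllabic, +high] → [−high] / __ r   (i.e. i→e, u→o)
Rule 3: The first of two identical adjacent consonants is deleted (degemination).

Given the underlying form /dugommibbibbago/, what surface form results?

Rule 1 (stop-cluster i-epenthesis): /b/ and /b/ form a stop–stop cluster, so [i] is inserted between them. /b/ and /b/ form a stop–stop cluster, so [i] is inserted between them. /dugommibbibbago/ → dugommibibibibago.
Rule 2 (pre-rhotic lowering): no segment meets the environment; /dugommibibibibago/ is unchanged.
Rule 3 (degemination): /mm/ is a geminate; the first /m/ deletes. /dugommibibibibago/ → dugomibibibibago.

dugomibibibibago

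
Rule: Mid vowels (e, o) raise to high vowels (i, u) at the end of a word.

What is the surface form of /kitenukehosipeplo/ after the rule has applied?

/o/ is a mid vowel in word-final position, so it raises to [u].
The other instances of /e/, /o/ do not occur in the required environment and remain unchanged.
Surface form: [kitenukehosipeplu].

kitenukehosipeplu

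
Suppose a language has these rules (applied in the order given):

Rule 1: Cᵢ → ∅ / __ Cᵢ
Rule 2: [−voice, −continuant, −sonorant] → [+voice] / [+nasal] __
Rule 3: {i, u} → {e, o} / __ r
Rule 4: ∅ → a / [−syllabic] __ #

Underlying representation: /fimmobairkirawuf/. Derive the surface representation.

Rule 1 (degemination): /mm/ is a geminate; the first /m/ deletes. /fimmobairkirawuf/ → fimobairkirawuf.
Rule 2 (post-nasal voicing): no segment meets the environment; /fimobairkirawuf/ is unchanged.
Rule 3 (pre-rhotic lowering): /i/ is a high vowel immediately before /r/, so it lowers to [e]. /i/ is a high vowel immediately before /r/, so it lowers to [e]. /fimobairkirawuf/ → fimobaerkerawuf.
Rule 4 (final a-epenthesis): the form ends in the consonant /f/, so [a] is inserted word-finally. /fimobaerkerawuf/ → fimobaerkerawufa.

fimobaerkerawufa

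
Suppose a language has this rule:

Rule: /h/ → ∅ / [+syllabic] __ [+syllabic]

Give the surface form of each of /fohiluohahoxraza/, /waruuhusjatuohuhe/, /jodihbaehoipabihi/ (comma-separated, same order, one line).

/fohiluohahoxraza/: /h/ occurs between vowels /o/ and /i/, so it deletes. /h/ occurs between vowels /o/ and /a/, so it deletes. /h/ occurs between vowels /a/ and /o/, so it deletes. → [foiluoaoxraza].
/waruuhusjatuohuhe/: /h/ occurs between vowels /u/ and /u/, so it deletes. /h/ occurs between vowels /o/ and /u/, so it deletes. /h/ occurs between vowels /u/ and /e/, so it deletes. → [waruuusjatuoue].
/jodihbaehoipabihi/: /h/ occurs between vowels /e/ and /o/, so it deletes. /h/ occurs between vowels /i/ and /i/, so it deletes. → [jodihbaeoipabii].

foiluoaoxraza, waruuusjatuoue, jodihbaeoipabii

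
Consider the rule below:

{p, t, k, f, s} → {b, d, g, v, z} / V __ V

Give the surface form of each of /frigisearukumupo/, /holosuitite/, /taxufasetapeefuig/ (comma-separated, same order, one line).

/frigisearukumupo/: /s/ is a voiceless obstruent between vowels /i/ and /e/, so it voices to [z]. /k/ is a voiceless obstruent between vowels /u/ and /u/, so it voices to [g]. /p/ is a voiceless obstruent between vowels /u/ and /o/, so it voices to [b]. → [frigizearugumubo].
/holosuitite/: /s/ is a voiceless obstruent between vowels /o/ and /u/, so it voices to [z]. /t/ is a voiceless obstruent between vowels /i/ and /i/, so it voices to [d]. /t/ is a voiceless obstruent between vowels /i/ and /e/, so it voices to [d]. → [holozuidide].
/taxufasetapeefuig/: /f/ is a voiceless obstruent between vowels /u/ and /a/, so it voices to [v]. /s/ is a voiceless obstruent between vowels /a/ and /e/, so it voices to [z]. /t/ is a voiceless obstruent between vowels /e/ and /a/, so it voices to [d]. /p/ is a voiceless obstruent between vowels /a/ and /e/, so it voices to [b]. /f/ is a voiceless obstruent between vowels /e/ and /u/, so it voices to [v]. → [taxuvazedabeevuig].

frigizearugumubo, holozuidide, taxuvazedabeevuig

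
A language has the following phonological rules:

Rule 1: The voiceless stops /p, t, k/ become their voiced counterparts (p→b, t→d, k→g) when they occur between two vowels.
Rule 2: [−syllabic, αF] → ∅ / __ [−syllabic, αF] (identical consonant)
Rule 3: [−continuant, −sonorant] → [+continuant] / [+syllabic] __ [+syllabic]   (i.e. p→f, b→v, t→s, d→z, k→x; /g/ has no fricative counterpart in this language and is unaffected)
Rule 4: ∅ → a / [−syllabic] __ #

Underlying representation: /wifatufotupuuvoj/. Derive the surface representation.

Rule 1 (intervocalic voicing): /t/ is a voiceless stop between vowels /a/ and /u/, so it voices to [d]. /t/ is a voiceless stop between vowels /o/ and /u/, so it voices to [d]. /p/ is a voiceless stop between vowels /u/ and /u/, so it voices to [b]. /wifatufotupuuvoj/ → wifadufodubuuvoj.
Rule 2 (degemination): no segment meets the environment; /wifadufodubuuvoj/ is unchanged.
Rule 3 (intervocalic spirantization): /d/ is a stop between vowels /a/ and /u/, so it spirantizes to the fricative [z]. /d/ is a stop between vowels /o/ and /u/, so it spirantizes to the fricative [z]. /b/ is a stop between vowels /u/ and /u/, so it spirantizes to the fricative [v]. /wifadufodubuuvoj/ → wifazufozuvuuvoj.
Rule 4 (final a-epenthesis): the form ends in the consonant /j/, so [a] is inserted word-finally. /wifazufozuvuuvoj/ → wifazufozuvuuvoja.

wifazufozuvuuvoja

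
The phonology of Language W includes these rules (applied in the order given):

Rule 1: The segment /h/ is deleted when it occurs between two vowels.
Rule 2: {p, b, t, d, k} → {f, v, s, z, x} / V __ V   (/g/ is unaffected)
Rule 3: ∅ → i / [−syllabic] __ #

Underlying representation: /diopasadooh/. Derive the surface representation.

diofasazoohi

Rule 1 (intervocalic h-deletion): no segment meets the environment; /diopasadooh/ is unchanged.
Rule 2 (intervocalic spirantization): /p/ is a stop between vowels /o/ and /a/, so it spirantizes to the fricative [f]. /d/ is a stop between vowels /a/ and /o/, so it spirantizes to the fricative [z]. /diopasadooh/ → diofasazooh.
Rule 3 (final i-epenthesis): the form ends in the consonant /h/, so [i] is inserted word-finally. /diofasazooh/ → diofasazoohi.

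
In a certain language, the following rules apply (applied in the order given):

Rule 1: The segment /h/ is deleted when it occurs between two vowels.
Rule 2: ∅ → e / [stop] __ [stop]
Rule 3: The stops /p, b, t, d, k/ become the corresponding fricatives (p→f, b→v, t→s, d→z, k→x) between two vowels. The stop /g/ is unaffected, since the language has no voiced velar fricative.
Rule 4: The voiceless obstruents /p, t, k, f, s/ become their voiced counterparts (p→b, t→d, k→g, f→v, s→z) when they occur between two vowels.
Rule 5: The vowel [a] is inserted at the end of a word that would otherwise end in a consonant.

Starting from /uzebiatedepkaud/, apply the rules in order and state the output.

Rule 1 (intervocalic h-deletion): no segment meets the environment; /uzebiatedepkaud/ is unchanged.
Rule 2 (stop-cluster e-epenthesis): /p/ and /k/ form a stop–stop cluster, so [e] is inserted between them. /uzebiatedepkaud/ → uzebiatedepekaud.
Rule 3 (intervocalic spirantization): /b/ is a stop between vowels /e/ and /i/, so it spirantizes to the fricative [v]. /t/ is a stop between vowels /a/ and /e/, so it spirantizes to the fricative [s]. /d/ is a stop between vowels /e/ and /e/, so it spirantizes to the fricative [z]. /p/ is a stop between vowels /e/ and /e/, so it spirantizes to the fricative [f]. /k/ is a stop between vowels /e/ and /a/, so it spirantizes to the fricative [x]. /uzebiatedepekaud/ → uzeviasezefexaud.
Rule 4 (intervocalic voicing): /s/ is a voiceless obstruent between vowels /a/ and /e/, so it voices to [z]. /f/ is a voiceless obstruent between vowels /e/ and /e/, so it voices to [v]. /uzeviasezefexaud/ → uzeviazezevexaud.
Rule 5 (final a-epenthesis): the form ends in the consonant /d/, so [a] is inserted word-finally. /uzeviazezevexaud/ → uzeviazezevexauda.

uzeviazezevexauda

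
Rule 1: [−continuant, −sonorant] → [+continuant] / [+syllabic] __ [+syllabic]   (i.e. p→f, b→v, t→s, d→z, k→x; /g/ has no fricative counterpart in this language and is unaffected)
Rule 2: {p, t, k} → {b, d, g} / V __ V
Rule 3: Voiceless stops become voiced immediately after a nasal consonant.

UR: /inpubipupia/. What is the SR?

inbuvifufia

Rule 1 (intervocalic spirantization): /b/ is a stop between vowels /u/ and /i/, so it spirantizes to the fricative [v]. /p/ is a stop between vowels /i/ and /u/, so it spirantizes to the fricative [f]. /p/ is a stop between vowels /u/ and /i/, so it spirantizes to the fricative [f]. /inpubipupia/ → inpuvifufia.
Rule 2 (intervocalic voicing): no segment meets the environment; /inpuvifufia/ is unchanged.
Rule 3 (post-nasal voicing): /p/ is a voiceless stop immediately after the nasal /n/, so it voices to [b]. /inpuvifufia/ → inbuvifufia.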